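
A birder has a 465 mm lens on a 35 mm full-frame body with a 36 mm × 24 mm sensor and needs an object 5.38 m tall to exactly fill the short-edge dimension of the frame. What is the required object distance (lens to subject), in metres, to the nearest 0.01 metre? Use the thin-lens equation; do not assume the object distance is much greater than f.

W: 5.38 m = 5380 mm.
Magnification m = h/W = dᵢ/dₒ; combined with 1/f = 1/dₒ + 1/dᵢ this gives dₒ = f·(1 + W/h).
dₒ = 465 mm × (1 + 5380/24) = 465 × 225.1667 ≈ 104702.500 mm = 104.703 m.

104.70 m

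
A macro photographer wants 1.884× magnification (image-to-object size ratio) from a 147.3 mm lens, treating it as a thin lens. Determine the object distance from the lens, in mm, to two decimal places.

225.48 mm

With m = dᵢ/dₒ and 1/f = 1/dₒ + 1/dᵢ, substituting dᵢ = m·dₒ gives 1/f = (1 + 1/m)/dₒ, hence dₒ = f·(1 + 1/m).
dₒ = 147.3 × (1 + 1/1.884) = 147.3 × 1.53079 ≈ 225.485 mm.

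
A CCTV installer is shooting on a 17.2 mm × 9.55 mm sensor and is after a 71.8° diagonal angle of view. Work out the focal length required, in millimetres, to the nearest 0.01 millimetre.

13.59 mm

Sensor diagonal = √(17.2² + 9.55²) = √387.0425 ≈ 19.6734 mm.
From α = 2·arctan(d/2f) we get f = d / (2·tan(α/2)).
With d = 19.6734 mm and α/2 = 35.9°, tan(α/2) ≈ 0.72388, so f ≈ 19.6734 / 1.44776 ≈ 13.5889 mm.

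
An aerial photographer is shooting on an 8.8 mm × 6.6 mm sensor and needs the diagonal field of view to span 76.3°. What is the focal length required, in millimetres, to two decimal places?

Sensor diagonal = √(8.8² + 6.6²) = √121.0000 ≈ 11.0000 mm.
From α = 2·arctan(d/2f) we get f = d / (2·tan(α/2)).
With d = 11.0000 mm and α/2 = 38.15°, tan(α/2) ≈ 0.78551, so f ≈ 11.0000 / 1.57102 ≈ 7.0018 mm.

7.00 mm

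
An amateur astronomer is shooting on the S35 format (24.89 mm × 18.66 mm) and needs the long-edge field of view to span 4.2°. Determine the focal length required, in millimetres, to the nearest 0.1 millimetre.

339.4 mm

From α = 2·arctan(w/2f) we get f = w / (2·tan(α/2)).
With w = 24.89 mm and α/2 = 2.1°, tan(α/2) ≈ 0.03667, so f ≈ 24.89 / 0.07334 ≈ 339.3936 mm.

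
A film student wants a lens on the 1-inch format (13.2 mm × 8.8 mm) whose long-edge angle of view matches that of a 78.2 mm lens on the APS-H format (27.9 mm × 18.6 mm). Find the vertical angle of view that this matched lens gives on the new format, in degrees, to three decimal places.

13.564°

Equal long-edge AOV ⇒ f₂ = f₁ · 13.2/27.9 = 78.2 × 0.47312 ≈ 36.9978 mm.
Vertical AOV on the new format = 2·arctan(8.8 / (2 × 36.9978)) = 2·arctan(0.11893) ≈ 13.5642°.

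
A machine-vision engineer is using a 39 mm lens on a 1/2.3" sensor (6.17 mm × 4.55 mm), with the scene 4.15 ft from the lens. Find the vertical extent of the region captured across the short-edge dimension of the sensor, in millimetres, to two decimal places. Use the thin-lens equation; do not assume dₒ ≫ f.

dₒ: 4.15 ft × 304.8 mm/ft = 1264.92 mm.
Similar triangles through the lens centre give W/dₒ = h/dᵢ; with 1/f = 1/dₒ + 1/dᵢ this gives W = h·(dₒ − f)/f.
W = 4.55 mm × (1264.92 − 39) / 39 = 4.55 × 31.4338 ≈ 143.024 mm.

143.02 mm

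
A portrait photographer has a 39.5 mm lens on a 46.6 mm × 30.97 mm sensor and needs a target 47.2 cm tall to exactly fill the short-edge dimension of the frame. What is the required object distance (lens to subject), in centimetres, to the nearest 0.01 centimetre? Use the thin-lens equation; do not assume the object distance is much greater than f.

64.15 cm

W: 47.2 cm = 472 mm.
Magnification m = h/W = dᵢ/dₒ; combined with 1/f = 1/dₒ + 1/dᵢ this gives dₒ = f·(1 + W/h).
dₒ = 39.5 mm × (1 + 472/30.97) = 39.5 × 16.2406 ≈ 641.502 mm = 64.1502 cm.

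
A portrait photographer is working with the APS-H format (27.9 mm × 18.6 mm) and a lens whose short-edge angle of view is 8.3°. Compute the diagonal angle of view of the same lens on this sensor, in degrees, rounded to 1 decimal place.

14.9°

From the short-edge AOV: f = 18.6 / (2·tan(4.15°)) = 18.6 / 0.14512 ≈ 128.1732 mm.
Sensor diagonal = √(27.9² + 18.6²) = √1124.3700 ≈ 33.5316 mm.
Diagonal AOV = 2·arctan(33.5316 / (2 × 128.1732)) = 2·arctan(0.13081) ≈ 14.9046°.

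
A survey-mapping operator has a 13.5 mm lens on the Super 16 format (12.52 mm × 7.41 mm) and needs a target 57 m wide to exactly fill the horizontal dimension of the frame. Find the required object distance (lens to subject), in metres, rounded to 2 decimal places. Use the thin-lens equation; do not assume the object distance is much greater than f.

W: 57 m = 57000 mm.
Magnification m = w/W = dᵢ/dₒ; combined with 1/f = 1/dₒ + 1/dᵢ this gives dₒ = f·(1 + W/w).
dₒ = 13.5 mm × (1 + 57000/12.52) = 13.5 × 4553.7157 ≈ 61475.161 mm = 61.4752 m.

61.48 m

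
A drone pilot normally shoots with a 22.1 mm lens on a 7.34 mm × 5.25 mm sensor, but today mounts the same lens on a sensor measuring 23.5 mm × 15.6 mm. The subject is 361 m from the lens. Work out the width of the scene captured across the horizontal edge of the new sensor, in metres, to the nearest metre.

The focal length stays 22.1 mm; the relevant sensor dimension is now w = 23.5 mm. Object distance dₒ = 361 m = 361000 mm.
Thin-lens field width W = w·(dₒ − f)/f = 23.5 × (361000 − 22.1)/22.1 ≈ 383845.278 mm = 383.845 m.

384 m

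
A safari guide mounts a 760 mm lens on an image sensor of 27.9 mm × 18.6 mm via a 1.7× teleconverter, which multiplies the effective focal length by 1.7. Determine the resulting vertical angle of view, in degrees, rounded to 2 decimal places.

Effective focal length f = 760 × 1.7 = 1292 mm.
α = 2·arctan(18.6 / (2 × 1292)) = 2·arctan(0.00720) ≈ 0.8248°.

0.82°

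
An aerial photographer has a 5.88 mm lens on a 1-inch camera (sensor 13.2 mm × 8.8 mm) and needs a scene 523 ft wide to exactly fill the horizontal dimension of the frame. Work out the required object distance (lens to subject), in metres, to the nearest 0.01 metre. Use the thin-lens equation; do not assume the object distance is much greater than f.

71.02 m

W: 523 ft × 304.8 mm/ft = 159410.39 mm.
Magnification m = w/W = dᵢ/dₒ; combined with 1/f = 1/dₒ + 1/dᵢ this gives dₒ = f·(1 + W/w).
dₒ = 5.88 mm × (1 + 159410/13.2) = 5.88 × 12077.5451 ≈ 71015.965 mm = 71.016 m.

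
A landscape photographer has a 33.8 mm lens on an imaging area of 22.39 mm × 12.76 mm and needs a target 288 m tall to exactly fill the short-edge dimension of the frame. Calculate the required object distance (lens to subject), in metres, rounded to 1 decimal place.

W: 288 m = 288000 mm.
Magnification m = h/W = dᵢ/dₒ; combined with 1/f = 1/dₒ + 1/dᵢ this gives dₒ = f·(1 + W/h).
dₒ = 33.8 mm × (1 + 288000/12.76) = 33.8 × 22571.5329 ≈ 762917.813 mm = 762.918 m.

762.9 m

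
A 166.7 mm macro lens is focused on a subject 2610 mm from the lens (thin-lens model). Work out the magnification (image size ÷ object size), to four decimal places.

0.0682×

Thin lens: 1/f = 1/dₒ + 1/dᵢ → 1/dᵢ = 1/166.7 − 1/2610 = 0.0056157 mm⁻¹, so dᵢ ≈ 178.0735 mm.
Magnification m = dᵢ/dₒ = 178.0735/2610 ≈ 0.06823.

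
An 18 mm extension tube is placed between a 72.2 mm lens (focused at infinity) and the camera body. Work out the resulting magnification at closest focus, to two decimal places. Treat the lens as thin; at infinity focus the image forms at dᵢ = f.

The tube moves the image plane from f to f + e, so dᵢ = 72.2 + 18 = 90.2 mm. Focus is achieved when 1/f = 1/dₒ + 1/dᵢ, giving dₒ = 1/(1/f − 1/(f+e)).
Magnification m = dᵢ/dₒ = (f+e)·(1/f − 1/(f+e)) = e/f = 18/72.2 ≈ 0.2493.

0.25×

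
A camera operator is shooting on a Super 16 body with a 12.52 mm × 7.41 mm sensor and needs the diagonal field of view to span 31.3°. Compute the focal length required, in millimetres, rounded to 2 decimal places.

25.97 mm

Sensor diagonal = √(12.52² + 7.41²) = √211.6585 ≈ 14.5485 mm.
From α = 2·arctan(d/2f) we get f = d / (2·tan(α/2)).
With d = 14.5485 mm and α/2 = 15.65°, tan(α/2) ≈ 0.28015, so f ≈ 14.5485 / 0.56029 ≈ 25.9659 mm.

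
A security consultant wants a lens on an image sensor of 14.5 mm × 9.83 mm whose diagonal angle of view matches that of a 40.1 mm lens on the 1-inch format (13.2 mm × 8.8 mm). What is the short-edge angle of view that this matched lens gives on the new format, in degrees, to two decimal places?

12.67°

Sensor diagonal = √(13.2² + 8.8²) = √251.6800 ≈ 15.8644 mm.
Sensor diagonal = √(14.5² + 9.83²) = √306.8789 ≈ 17.5180 mm.
Equal diagonal AOV ⇒ f₂ = f₁ · 17.5180/15.8644 = 40.1 × 1.10423 ≈ 44.2796 mm.
Short-edge AOV on the new format = 2·arctan(9.83 / (2 × 44.2796)) = 2·arctan(0.11100) ≈ 12.6677°.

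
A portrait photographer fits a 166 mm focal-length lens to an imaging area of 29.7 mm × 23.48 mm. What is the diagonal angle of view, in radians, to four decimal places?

Sensor diagonal = √(29.7² + 23.48²) = √1433.4004 ≈ 37.8603 mm.
Angle of view α = 2·arctan(d/2f) with d = 37.8603 mm and f = 166 mm.
d/2f = 0.11404; arctan(0.11404) ≈ 0.1135 rad, so α ≈ 0.2271 rad.

0.2271 rad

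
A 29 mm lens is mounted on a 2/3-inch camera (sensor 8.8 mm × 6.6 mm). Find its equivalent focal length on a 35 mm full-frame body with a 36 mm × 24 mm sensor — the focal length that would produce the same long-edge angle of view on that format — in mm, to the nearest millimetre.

119 mm

Equal angle of view means equal width/f ratio, so f₂ = f₁ · (width₂/width₁) = 29 × 36/8.8.
f₂ = 29 × 4.09091 ≈ 118.636 mm.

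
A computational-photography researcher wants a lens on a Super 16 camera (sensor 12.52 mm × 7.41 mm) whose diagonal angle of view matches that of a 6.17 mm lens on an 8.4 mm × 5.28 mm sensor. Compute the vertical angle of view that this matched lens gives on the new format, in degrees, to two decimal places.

44.54°

Sensor diagonal = √(8.4² + 5.28²) = √98.4384 ≈ 9.9216 mm.
Sensor diagonal = √(12.52² + 7.41²) = √211.6585 ≈ 14.5485 mm.
Equal diagonal AOV ⇒ f₂ = f₁ · 14.5485/9.9216 = 6.17 × 1.46634 ≈ 9.0473 mm.
Vertical AOV on the new format = 2·arctan(7.41 / (2 × 9.0473)) = 2·arctan(0.40951) ≈ 44.5395°.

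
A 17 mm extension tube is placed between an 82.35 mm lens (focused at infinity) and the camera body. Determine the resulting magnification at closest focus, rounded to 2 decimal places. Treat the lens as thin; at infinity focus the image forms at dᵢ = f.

0.21×

The tube moves the image plane from f to f + e, so dᵢ = 82.35 + 17 = 99.35 mm. Focus is achieved when 1/f = 1/dₒ + 1/dᵢ, giving dₒ = 1/(1/f − 1/(f+e)).
Magnification m = dᵢ/dₒ = (f+e)·(1/f − 1/(f+e)) = e/f = 17/82.35 ≈ 0.2064.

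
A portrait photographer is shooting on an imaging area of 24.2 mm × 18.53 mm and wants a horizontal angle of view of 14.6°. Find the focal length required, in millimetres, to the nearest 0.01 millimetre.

94.46 mm

From α = 2·arctan(w/2f) we get f = w / (2·tan(α/2)).
With w = 24.2 mm and α/2 = 7.3°, tan(α/2) ≈ 0.12810, so f ≈ 24.2 / 0.25621 ≈ 94.4553 mm.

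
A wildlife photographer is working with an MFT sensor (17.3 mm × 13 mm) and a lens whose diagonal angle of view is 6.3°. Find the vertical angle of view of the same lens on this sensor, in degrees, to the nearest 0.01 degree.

Sensor diagonal = √(17.3² + 13²) = √468.2900 ≈ 21.6400 mm.
From the diagonal AOV: f = 21.6400 / (2·tan(3.15°)) = 21.6400 / 0.11007 ≈ 196.6082 mm.
Vertical AOV = 2·arctan(13 / (2 × 196.6082)) = 2·arctan(0.03306) ≈ 3.7871°.

3.79°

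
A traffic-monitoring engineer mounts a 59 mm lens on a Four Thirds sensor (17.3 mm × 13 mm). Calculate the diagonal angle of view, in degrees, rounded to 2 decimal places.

Sensor diagonal = √(17.3² + 13²) = √468.2900 ≈ 21.6400 mm.
Angle of view α = 2·arctan(d/2f) with d = 21.6400 mm and f = 59 mm.
d/2f = 0.18339; arctan(0.18339) ≈ 10.3920°, so α ≈ 20.7840°.

20.78°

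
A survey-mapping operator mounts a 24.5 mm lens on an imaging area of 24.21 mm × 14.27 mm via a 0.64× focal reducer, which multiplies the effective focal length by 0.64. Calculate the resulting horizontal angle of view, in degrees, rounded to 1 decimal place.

75.3°

Effective focal length f = 24.5 × 0.64 = 15.68 mm.
α = 2·arctan(24.21 / (2 × 15.68)) = 2·arctan(0.77200) ≈ 75.3365°.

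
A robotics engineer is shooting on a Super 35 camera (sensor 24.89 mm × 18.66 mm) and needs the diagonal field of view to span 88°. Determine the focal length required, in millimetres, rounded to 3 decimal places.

Sensor diagonal = √(24.89² + 18.66²) = √967.7077 ≈ 31.1080 mm.
From α = 2·arctan(d/2f) we get f = d / (2·tan(α/2)).
With d = 31.1080 mm and α/2 = 44°, tan(α/2) ≈ 0.96569, so f ≈ 31.1080 / 1.93138 ≈ 16.1066 mm.

16.107 mm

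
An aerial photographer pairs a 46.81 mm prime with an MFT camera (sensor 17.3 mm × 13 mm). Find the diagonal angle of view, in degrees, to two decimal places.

Sensor diagonal = √(17.3² + 13²) = √468.2900 ≈ 21.6400 mm.
Angle of view α = 2·arctan(d/2f) with d = 21.6400 mm and f = 46.81 mm.
d/2f = 0.23115; arctan(0.23115) ≈ 13.0152°, so α ≈ 26.0304°.

26.03°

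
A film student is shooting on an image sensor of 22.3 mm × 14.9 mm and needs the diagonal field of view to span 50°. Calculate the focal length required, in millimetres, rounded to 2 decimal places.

Sensor diagonal = √(22.3² + 14.9²) = √719.3000 ≈ 26.8198 mm.
From α = 2·arctan(d/2f) we get f = d / (2·tan(α/2)).
With d = 26.8198 mm and α/2 = 25°, tan(α/2) ≈ 0.46631, so f ≈ 26.8198 / 0.93262 ≈ 28.7576 mm.

28.76 mm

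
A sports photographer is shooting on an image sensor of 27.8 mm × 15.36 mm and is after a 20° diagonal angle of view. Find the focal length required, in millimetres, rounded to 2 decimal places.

90.06 mm

Sensor diagonal = √(27.8² + 15.36²) = √1008.7696 ≈ 31.7611 mm.
From α = 2·arctan(d/2f) we get f = d / (2·tan(α/2)).
With d = 31.7611 mm and α/2 = 10°, tan(α/2) ≈ 0.17633, so f ≈ 31.7611 / 0.35265 ≈ 90.0632 mm.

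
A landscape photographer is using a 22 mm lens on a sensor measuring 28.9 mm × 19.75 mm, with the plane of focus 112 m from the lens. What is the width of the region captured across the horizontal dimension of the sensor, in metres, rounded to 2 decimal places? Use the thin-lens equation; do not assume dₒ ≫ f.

dₒ: 112 m = 112000 mm.
Similar triangles through the lens centre give W/dₒ = w/dᵢ; with 1/f = 1/dₒ + 1/dᵢ this gives W = w·(dₒ − f)/f.
W = 28.9 mm × (112000 − 22) / 22 = 28.9 × 5089.9091 ≈ 147098.373 mm = 147.098 m.

147.10 m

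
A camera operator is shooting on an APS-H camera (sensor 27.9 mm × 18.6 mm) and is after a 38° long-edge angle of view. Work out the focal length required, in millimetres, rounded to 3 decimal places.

40.514 mm

From α = 2·arctan(w/2f) we get f = w / (2·tan(α/2)).
With w = 27.9 mm and α/2 = 19°, tan(α/2) ≈ 0.34433, so f ≈ 27.9 / 0.68866 ≈ 40.5137 mm.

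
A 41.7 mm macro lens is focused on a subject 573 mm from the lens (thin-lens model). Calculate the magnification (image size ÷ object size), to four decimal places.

Thin lens: 1/f = 1/dₒ + 1/dᵢ → 1/dᵢ = 1/41.7 − 1/573 = 0.0222356 mm⁻¹, so dᵢ ≈ 44.9729 mm.
Magnification m = dᵢ/dₒ = 44.9729/573 ≈ 0.07849.

0.0785×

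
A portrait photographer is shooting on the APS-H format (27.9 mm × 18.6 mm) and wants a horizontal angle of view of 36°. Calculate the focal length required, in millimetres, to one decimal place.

42.9 mm

From α = 2·arctan(w/2f) we get f = w / (2·tan(α/2)).
With w = 27.9 mm and α/2 = 18°, tan(α/2) ≈ 0.32492, so f ≈ 27.9 / 0.64984 ≈ 42.9337 mm.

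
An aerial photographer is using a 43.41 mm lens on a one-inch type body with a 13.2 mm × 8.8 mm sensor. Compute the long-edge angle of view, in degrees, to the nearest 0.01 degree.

17.29°

Angle of view α = 2·arctan(w/2f) with w = 13.2 mm and f = 43.41 mm.
w/2f = 0.15204; arctan(0.15204) ≈ 8.6450°, so α ≈ 17.2899°.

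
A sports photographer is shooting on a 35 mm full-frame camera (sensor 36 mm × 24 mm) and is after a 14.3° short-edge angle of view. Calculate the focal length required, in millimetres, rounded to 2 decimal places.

From α = 2·arctan(h/2f) we get f = h / (2·tan(α/2)).
With h = 24 mm and α/2 = 7.15°, tan(α/2) ≈ 0.12544, so f ≈ 24 / 0.25089 ≈ 95.6611 mm.

95.66 mm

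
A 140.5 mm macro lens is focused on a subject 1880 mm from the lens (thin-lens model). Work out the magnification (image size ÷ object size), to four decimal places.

0.0808×

Thin lens: 1/f = 1/dₒ + 1/dᵢ → 1/dᵢ = 1/140.5 − 1/1880 = 0.0065855 mm⁻¹, so dᵢ ≈ 151.8482 mm.
Magnification m = dᵢ/dₒ = 151.8482/1880 ≈ 0.08077.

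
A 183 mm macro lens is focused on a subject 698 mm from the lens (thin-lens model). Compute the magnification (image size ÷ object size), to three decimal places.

Thin lens: 1/f = 1/dₒ + 1/dᵢ → 1/dᵢ = 1/183 − 1/698 = 0.0040318 mm⁻¹, so dᵢ ≈ 248.0272 mm.
Magnification m = dᵢ/dₒ = 248.0272/698 ≈ 0.35534.

0.355×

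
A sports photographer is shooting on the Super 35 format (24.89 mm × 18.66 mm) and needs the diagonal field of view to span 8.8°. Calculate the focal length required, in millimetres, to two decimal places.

Sensor diagonal = √(24.89² + 18.66²) = √967.7077 ≈ 31.1080 mm.
From α = 2·arctan(d/2f) we get f = d / (2·tan(α/2)).
With d = 31.1080 mm and α/2 = 4.4°, tan(α/2) ≈ 0.07695, so f ≈ 31.1080 / 0.15389 ≈ 202.1423 mm.

202.14 mm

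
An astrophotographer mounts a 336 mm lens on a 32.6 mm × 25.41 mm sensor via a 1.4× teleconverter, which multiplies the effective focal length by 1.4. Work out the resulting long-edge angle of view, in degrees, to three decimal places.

3.969°

Effective focal length f = 336 × 1.4 = 470.4 mm.
α = 2·arctan(32.6 / (2 × 470.4)) = 2·arctan(0.03465) ≈ 3.9692°.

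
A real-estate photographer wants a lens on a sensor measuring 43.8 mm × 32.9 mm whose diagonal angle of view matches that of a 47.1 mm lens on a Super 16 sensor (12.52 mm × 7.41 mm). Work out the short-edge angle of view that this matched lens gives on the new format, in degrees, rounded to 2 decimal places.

10.60°

Sensor diagonal = √(12.52² + 7.41²) = √211.6585 ≈ 14.5485 mm.
Sensor diagonal = √(43.8² + 32.9²) = √3000.8500 ≈ 54.7800 mm.
Equal diagonal AOV ⇒ f₂ = f₁ · 54.7800/14.5485 = 47.1 × 3.76534 ≈ 177.3476 mm.
Short-edge AOV on the new format = 2·arctan(32.9 / (2 × 177.3476)) = 2·arctan(0.09276) ≈ 10.5987°.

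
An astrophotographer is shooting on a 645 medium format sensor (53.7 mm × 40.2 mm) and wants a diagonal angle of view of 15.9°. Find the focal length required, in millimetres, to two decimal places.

240.17 mm

Sensor diagonal = √(53.7² + 40.2²) = √4499.7300 ≈ 67.0800 mm.
From α = 2·arctan(d/2f) we get f = d / (2·tan(α/2)).
With d = 67.0800 mm and α/2 = 7.95°, tan(α/2) ≈ 0.13965, so f ≈ 67.0800 / 0.27930 ≈ 240.1702 mm.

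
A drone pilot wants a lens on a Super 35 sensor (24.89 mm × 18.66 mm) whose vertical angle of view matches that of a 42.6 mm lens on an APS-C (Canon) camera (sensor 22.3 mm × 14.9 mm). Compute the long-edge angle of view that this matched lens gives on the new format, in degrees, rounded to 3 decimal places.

26.261°

Equal vertical AOV ⇒ f₂ = f₁ · 18.66/14.9 = 42.6 × 1.25235 ≈ 53.3501 mm.
Long-edge AOV on the new format = 2·arctan(24.89 / (2 × 53.3501)) = 2·arctan(0.23327) ≈ 26.2612°.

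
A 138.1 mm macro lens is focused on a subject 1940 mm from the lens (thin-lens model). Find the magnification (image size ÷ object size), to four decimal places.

0.0766×

Thin lens: 1/f = 1/dₒ + 1/dᵢ → 1/dᵢ = 1/138.1 − 1/1940 = 0.0067257 mm⁻¹, so dᵢ ≈ 148.6842 mm.
Magnification m = dᵢ/dₒ = 148.6842/1940 ≈ 0.07664.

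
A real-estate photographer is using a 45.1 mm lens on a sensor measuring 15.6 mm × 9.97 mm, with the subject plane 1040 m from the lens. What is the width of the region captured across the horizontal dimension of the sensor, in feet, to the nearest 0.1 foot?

1180.2 ft

dₒ: 1040 m = 1.04e+06 mm.
Similar triangles through the lens centre give W/dₒ = w/dᵢ; with 1/f = 1/dₒ + 1/dᵢ this gives W = w·(dₒ − f)/f.
W = 15.6 mm × (1.04e+06 − 45.1) / 45.1 = 15.6 × 23058.8670 ≈ 359718.325 mm = 359718.325/304.8 ft = 1180.18 ft.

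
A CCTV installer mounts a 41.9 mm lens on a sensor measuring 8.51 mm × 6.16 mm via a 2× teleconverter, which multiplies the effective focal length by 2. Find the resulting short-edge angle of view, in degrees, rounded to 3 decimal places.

Effective focal length f = 41.9 × 2 = 83.8 mm.
α = 2·arctan(6.16 / (2 × 83.8)) = 2·arctan(0.03675) ≈ 4.2098°.

4.210°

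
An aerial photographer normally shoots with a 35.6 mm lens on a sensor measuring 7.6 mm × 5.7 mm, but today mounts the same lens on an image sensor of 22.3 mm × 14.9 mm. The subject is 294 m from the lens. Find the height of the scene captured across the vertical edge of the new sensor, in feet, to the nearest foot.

The focal length stays 35.6 mm; the relevant sensor dimension is now h = 14.9 mm. Object distance dₒ = 294 m = 294000 mm.
Thin-lens field height W = h·(dₒ − f)/f = 14.9 × (294000 − 35.6)/35.6 ≈ 123035.662 mm = 123035.662/304.8 ft = 403.66 ft.

404 ft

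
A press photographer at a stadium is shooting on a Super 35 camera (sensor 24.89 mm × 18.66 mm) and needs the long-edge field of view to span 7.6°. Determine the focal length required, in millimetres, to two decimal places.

From α = 2·arctan(w/2f) we get f = w / (2·tan(α/2)).
With w = 24.89 mm and α/2 = 3.8°, tan(α/2) ≈ 0.06642, so f ≈ 24.89 / 0.13284 ≈ 187.3685 mm.

187.37 mm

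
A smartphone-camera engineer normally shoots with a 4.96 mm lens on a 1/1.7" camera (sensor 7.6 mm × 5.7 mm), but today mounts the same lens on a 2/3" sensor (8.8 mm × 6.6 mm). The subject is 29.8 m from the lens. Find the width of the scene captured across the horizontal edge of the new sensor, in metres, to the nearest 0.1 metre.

52.9 m

The focal length stays 4.96 mm; the relevant sensor dimension is now w = 8.8 mm. Object distance dₒ = 29.8 m = 29800 mm.
Thin-lens field width W = w·(dₒ − f)/f = 8.8 × (29800 − 4.96)/4.96 ≈ 52862.168 mm = 52.8622 m.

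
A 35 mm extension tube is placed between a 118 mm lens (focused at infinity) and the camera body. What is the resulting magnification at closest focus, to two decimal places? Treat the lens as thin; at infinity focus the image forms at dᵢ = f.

0.30×

The tube moves the image plane from f to f + e, so dᵢ = 118 + 35 = 153 mm. Focus is achieved when 1/f = 1/dₒ + 1/dᵢ, giving dₒ = 1/(1/f − 1/(f+e)).
Magnification m = dᵢ/dₒ = (f+e)·(1/f − 1/(f+e)) = e/f = 35/118 ≈ 0.2966.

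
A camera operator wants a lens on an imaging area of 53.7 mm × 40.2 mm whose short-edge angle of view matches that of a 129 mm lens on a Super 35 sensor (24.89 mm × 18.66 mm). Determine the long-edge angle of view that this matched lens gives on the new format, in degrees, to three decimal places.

Equal short-edge AOV ⇒ f₂ = f₁ · 40.2/18.66 = 129 × 2.15434 ≈ 277.9100 mm.
Long-edge AOV on the new format = 2·arctan(53.7 / (2 × 277.9100)) = 2·arctan(0.09661) ≈ 11.0369°.

11.037°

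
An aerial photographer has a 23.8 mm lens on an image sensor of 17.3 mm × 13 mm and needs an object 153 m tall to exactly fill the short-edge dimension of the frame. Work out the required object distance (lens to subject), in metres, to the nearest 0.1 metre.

280.1 m

W: 153 m = 153000 mm.
Magnification m = h/W = dᵢ/dₒ; combined with 1/f = 1/dₒ + 1/dᵢ this gives dₒ = f·(1 + W/h).
dₒ = 23.8 mm × (1 + 153000/13) = 23.8 × 11770.2308 ≈ 280131.492 mm = 280.131 m.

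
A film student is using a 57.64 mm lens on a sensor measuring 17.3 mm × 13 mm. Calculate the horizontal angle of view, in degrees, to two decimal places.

Angle of view α = 2·arctan(w/2f) with w = 17.3 mm and f = 57.64 mm.
w/2f = 0.15007; arctan(0.15007) ≈ 8.5347°, so α ≈ 17.0693°.

17.07°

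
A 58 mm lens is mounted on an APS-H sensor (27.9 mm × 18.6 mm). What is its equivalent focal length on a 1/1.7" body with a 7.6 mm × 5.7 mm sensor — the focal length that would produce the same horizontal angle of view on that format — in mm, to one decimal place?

Equal angle of view means equal width/f ratio, so f₂ = f₁ · (width₂/width₁) = 58 × 7.6/27.9.
f₂ = 58 × 0.27240 ≈ 15.799 mm.

15.8 mm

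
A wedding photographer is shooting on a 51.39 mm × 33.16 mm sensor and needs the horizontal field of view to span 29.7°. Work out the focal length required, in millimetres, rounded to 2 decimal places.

96.91 mm

From α = 2·arctan(w/2f) we get f = w / (2·tan(α/2)).
With w = 51.39 mm and α/2 = 14.85°, tan(α/2) ≈ 0.26515, so f ≈ 51.39 / 0.53029 ≈ 96.9092 mm.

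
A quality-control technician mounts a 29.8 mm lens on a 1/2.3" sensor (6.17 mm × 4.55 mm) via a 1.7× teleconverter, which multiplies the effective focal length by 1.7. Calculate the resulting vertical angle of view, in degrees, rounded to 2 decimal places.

5.14°

Effective focal length f = 29.8 × 1.7 = 50.66 mm.
α = 2·arctan(4.55 / (2 × 50.66)) = 2·arctan(0.04491) ≈ 5.1425°.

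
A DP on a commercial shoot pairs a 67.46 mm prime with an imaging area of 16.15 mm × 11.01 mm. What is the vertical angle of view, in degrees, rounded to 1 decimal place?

9.3°

Angle of view α = 2·arctan(h/2f) with h = 11.01 mm and f = 67.46 mm.
h/2f = 0.08160; arctan(0.08160) ≈ 4.6652°, so α ≈ 9.3304°.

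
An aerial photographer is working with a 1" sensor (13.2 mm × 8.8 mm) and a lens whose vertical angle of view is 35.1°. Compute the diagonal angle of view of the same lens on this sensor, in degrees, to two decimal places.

From the vertical AOV: f = 8.8 / (2·tan(17.55°)) = 8.8 / 0.63252 ≈ 13.9127 mm.
Sensor diagonal = √(13.2² + 8.8²) = √251.6800 ≈ 15.8644 mm.
Diagonal AOV = 2·arctan(15.8644 / (2 × 13.9127)) = 2·arctan(0.57014) ≈ 59.3787°.

59.38°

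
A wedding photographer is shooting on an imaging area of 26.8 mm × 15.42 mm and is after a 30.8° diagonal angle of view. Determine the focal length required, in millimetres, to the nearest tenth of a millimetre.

56.1 mm

Sensor diagonal = √(26.8² + 15.42²) = √956.0164 ≈ 30.9195 mm.
From α = 2·arctan(d/2f) we get f = d / (2·tan(α/2)).
With d = 30.9195 mm and α/2 = 15.4°, tan(α/2) ≈ 0.27545, so f ≈ 30.9195 / 0.55089 ≈ 56.1263 mm.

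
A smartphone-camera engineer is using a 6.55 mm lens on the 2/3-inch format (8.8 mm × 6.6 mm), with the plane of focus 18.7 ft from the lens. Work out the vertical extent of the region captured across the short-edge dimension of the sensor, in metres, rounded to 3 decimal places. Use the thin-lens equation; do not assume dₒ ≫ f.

dₒ: 18.7 ft × 304.8 mm/ft = 5699.76 mm.
Similar triangles through the lens centre give W/dₒ = h/dᵢ; with 1/f = 1/dₒ + 1/dᵢ this gives W = h·(dₒ − f)/f.
W = 6.6 mm × (5699.76 − 6.55) / 6.55 = 6.6 × 869.1923 ≈ 5736.669 mm = 5.73667 m.

5.737 m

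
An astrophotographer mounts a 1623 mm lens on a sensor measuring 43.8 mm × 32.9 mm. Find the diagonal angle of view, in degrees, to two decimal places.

1.93°

Sensor diagonal = √(43.8² + 32.9²) = √3000.8500 ≈ 54.7800 mm.
Angle of view α = 2·arctan(d/2f) with d = 54.7800 mm and f = 1623 mm.
d/2f = 0.01688; arctan(0.01688) ≈ 0.9668°, so α ≈ 1.9337°.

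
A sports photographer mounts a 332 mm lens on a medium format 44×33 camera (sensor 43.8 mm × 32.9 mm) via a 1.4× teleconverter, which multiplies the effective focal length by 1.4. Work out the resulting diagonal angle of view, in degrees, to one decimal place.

Effective focal length f = 332 × 1.4 = 464.8 mm.
Sensor diagonal = √(43.8² + 32.9²) = √3000.8500 ≈ 54.7800 mm.
α = 2·arctan(54.780 / (2 × 464.8)) = 2·arctan(0.05893) ≈ 6.7449°.

6.7°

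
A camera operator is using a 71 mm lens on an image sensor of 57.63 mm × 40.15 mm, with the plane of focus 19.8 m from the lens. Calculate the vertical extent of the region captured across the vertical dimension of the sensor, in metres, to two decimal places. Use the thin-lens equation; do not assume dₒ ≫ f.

dₒ: 19.8 m = 19800 mm.
Similar triangles through the lens centre give W/dₒ = h/dᵢ; with 1/f = 1/dₒ + 1/dᵢ this gives W = h·(dₒ − f)/f.
W = 40.15 mm × (19800 − 71) / 71 = 40.15 × 277.8732 ≈ 11156.611 mm = 11.1566 m.

11.16 m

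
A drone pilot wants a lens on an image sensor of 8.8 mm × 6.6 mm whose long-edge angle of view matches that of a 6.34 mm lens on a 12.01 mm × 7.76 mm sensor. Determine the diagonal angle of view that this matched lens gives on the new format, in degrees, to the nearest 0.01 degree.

99.63°

Equal long-edge AOV ⇒ f₂ = f₁ · 8.8/12.01 = 6.34 × 0.73272 ≈ 4.6455 mm.
Sensor diagonal = √(8.8² + 6.6²) = √121.0000 ≈ 11.0000 mm.
Diagonal AOV on the new format = 2·arctan(11.0000 / (2 × 4.6455)) = 2·arctan(1.18395) ≈ 99.6292°.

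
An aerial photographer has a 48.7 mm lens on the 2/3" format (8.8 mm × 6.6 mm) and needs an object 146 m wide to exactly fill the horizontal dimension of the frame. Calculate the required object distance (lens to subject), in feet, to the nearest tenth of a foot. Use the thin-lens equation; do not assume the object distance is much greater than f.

2651.0 ft

W: 146 m = 146000 mm.
Magnification m = w/W = dᵢ/dₒ; combined with 1/f = 1/dₒ + 1/dᵢ this gives dₒ = f·(1 + W/w).
dₒ = 48.7 mm × (1 + 146000/8.8) = 48.7 × 16591.9091 ≈ 808025.973 mm = 808025.973/304.8 ft = 2651 ft.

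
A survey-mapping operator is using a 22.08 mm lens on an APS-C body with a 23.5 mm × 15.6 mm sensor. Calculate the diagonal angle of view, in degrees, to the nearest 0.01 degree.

65.14°

Sensor diagonal = √(23.5² + 15.6²) = √795.6100 ≈ 28.2066 mm.
Angle of view α = 2·arctan(d/2f) with d = 28.2066 mm and f = 22.08 mm.
d/2f = 0.63874; arctan(0.63874) ≈ 32.5678°, so α ≈ 65.1356°.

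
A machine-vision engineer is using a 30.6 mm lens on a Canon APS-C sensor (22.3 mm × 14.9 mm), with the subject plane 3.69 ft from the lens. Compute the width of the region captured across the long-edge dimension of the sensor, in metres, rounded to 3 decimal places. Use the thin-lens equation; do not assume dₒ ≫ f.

dₒ: 3.69 ft × 304.8 mm/ft = 1124.71 mm.
Similar triangles through the lens centre give W/dₒ = w/dᵢ; with 1/f = 1/dₒ + 1/dᵢ this gives W = w·(dₒ − f)/f.
W = 22.3 mm × (1124.71 − 30.6) / 30.6 = 22.3 × 35.7553 ≈ 797.343 mm = 0.797343 m.

0.797 m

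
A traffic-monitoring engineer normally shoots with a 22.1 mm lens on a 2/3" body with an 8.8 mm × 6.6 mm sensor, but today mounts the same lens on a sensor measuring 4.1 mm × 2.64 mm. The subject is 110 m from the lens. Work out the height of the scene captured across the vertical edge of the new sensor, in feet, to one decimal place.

The focal length stays 22.1 mm; the relevant sensor dimension is now h = 2.64 mm. Object distance dₒ = 110 m = 110000 mm.
Thin-lens field height W = h·(dₒ − f)/f = 2.64 × (110000 − 22.1)/22.1 ≈ 13137.631 mm = 13137.631/304.8 ft = 43.1025 ft.

43.1 ft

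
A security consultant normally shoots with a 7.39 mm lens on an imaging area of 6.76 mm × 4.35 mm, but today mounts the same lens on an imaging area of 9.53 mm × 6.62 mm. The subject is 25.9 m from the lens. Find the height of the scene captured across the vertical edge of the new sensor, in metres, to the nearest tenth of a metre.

The focal length stays 7.39 mm; the relevant sensor dimension is now h = 6.62 mm. Object distance dₒ = 25.9 m = 25900 mm.
Thin-lens field height W = h·(dₒ − f)/f = 6.62 × (25900 − 7.39)/7.39 ≈ 23194.733 mm = 23.1947 m.

23.2 m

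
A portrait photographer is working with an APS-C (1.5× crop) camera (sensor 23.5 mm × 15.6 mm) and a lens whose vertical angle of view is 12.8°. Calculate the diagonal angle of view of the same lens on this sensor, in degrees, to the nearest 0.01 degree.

22.93°

From the vertical AOV: f = 15.6 / (2·tan(6.4°)) = 15.6 / 0.22434 ≈ 69.5386 mm.
Sensor diagonal = √(23.5² + 15.6²) = √795.6100 ≈ 28.2066 mm.
Diagonal AOV = 2·arctan(28.2066 / (2 × 69.5386)) = 2·arctan(0.20281) ≈ 22.9296°.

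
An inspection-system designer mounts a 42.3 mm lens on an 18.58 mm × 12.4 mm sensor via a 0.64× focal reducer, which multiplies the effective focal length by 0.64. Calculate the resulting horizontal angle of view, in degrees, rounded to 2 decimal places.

Effective focal length f = 42.3 × 0.64 = 27.072 mm.
α = 2·arctan(18.58 / (2 × 27.072)) = 2·arctan(0.34316) ≈ 37.8802°.

37.88°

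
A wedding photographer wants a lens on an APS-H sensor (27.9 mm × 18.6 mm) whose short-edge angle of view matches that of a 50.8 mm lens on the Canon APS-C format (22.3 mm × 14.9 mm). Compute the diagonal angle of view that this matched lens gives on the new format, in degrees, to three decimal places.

29.618°

Equal short-edge AOV ⇒ f₂ = f₁ · 18.6/14.9 = 50.8 × 1.24832 ≈ 63.4148 mm.
Sensor diagonal = √(27.9² + 18.6²) = √1124.3700 ≈ 33.5316 mm.
Diagonal AOV on the new format = 2·arctan(33.5316 / (2 × 63.4148)) = 2·arctan(0.26438) ≈ 29.6184°.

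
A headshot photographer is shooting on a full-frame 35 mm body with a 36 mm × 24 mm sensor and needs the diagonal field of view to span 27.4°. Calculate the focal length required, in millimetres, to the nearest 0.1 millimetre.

88.7 mm

Sensor diagonal = √(36² + 24²) = √1872.0000 ≈ 43.2666 mm.
From α = 2·arctan(d/2f) we get f = d / (2·tan(α/2)).
With d = 43.2666 mm and α/2 = 13.7°, tan(α/2) ≈ 0.24377, so f ≈ 43.2666 / 0.48755 ≈ 88.7434 mm.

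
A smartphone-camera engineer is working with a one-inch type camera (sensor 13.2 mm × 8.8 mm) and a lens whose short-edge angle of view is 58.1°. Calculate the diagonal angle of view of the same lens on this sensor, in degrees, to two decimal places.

From the short-edge AOV: f = 8.8 / (2·tan(29.05°)) = 8.8 / 1.11090 ≈ 7.9215 mm.
Sensor diagonal = √(13.2² + 8.8²) = √251.6800 ≈ 15.8644 mm.
Diagonal AOV = 2·arctan(15.8644 / (2 × 7.9215)) = 2·arctan(1.00135) ≈ 90.0774°.

90.08°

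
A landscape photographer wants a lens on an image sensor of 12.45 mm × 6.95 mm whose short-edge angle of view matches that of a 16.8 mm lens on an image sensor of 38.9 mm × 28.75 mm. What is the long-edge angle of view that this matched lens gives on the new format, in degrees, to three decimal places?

Equal short-edge AOV ⇒ f₂ = f₁ · 6.95/28.75 = 16.8 × 0.24174 ≈ 4.0612 mm.
Long-edge AOV on the new format = 2·arctan(12.45 / (2 × 4.0612)) = 2·arctan(1.53279) ≈ 113.7588°.

113.759°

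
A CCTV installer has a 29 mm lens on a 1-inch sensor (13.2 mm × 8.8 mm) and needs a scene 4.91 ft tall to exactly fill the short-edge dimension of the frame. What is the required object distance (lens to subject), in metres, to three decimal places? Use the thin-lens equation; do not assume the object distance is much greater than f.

4.961 m

W: 4.91 ft × 304.8 mm/ft = 1496.57 mm.
Magnification m = h/W = dᵢ/dₒ; combined with 1/f = 1/dₒ + 1/dᵢ this gives dₒ = f·(1 + W/h).
dₒ = 29 mm × (1 + 1496.57/8.8) = 29 × 171.0645 ≈ 4960.872 mm = 4.96087 m.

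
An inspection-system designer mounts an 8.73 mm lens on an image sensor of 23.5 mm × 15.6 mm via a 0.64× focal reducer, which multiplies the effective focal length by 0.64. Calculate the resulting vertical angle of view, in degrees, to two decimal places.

Effective focal length f = 8.73 × 0.64 = 5.5872 mm.
α = 2·arctan(15.6 / (2 × 5.5872)) = 2·arctan(1.39605) ≈ 108.7714°.

108.77°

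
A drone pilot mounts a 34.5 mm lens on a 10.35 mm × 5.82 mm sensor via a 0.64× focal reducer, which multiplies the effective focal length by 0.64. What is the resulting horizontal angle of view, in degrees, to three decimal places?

26.381°

Effective focal length f = 34.5 × 0.64 = 22.08 mm.
α = 2·arctan(10.35 / (2 × 22.08)) = 2·arctan(0.23437) ≈ 26.3812°.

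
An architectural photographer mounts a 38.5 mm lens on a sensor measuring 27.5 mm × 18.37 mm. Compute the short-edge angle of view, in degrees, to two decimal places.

Angle of view α = 2·arctan(h/2f) with h = 18.37 mm and f = 38.5 mm.
h/2f = 0.23857; arctan(0.23857) ≈ 13.4183°, so α ≈ 26.8366°.

26.84°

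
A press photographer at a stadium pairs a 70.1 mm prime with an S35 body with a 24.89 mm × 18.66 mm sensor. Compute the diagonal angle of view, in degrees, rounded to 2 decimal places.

25.02°

Sensor diagonal = √(24.89² + 18.66²) = √967.7077 ≈ 31.1080 mm.
Angle of view α = 2·arctan(d/2f) with d = 31.1080 mm and f = 70.1 mm.
d/2f = 0.22188; arctan(0.22188) ≈ 12.5103°, so α ≈ 25.0206°.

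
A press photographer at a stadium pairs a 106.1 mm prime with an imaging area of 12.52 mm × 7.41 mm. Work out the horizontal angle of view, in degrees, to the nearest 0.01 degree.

Angle of view α = 2·arctan(w/2f) with w = 12.52 mm and f = 106.1 mm.
w/2f = 0.05900; arctan(0.05900) ≈ 3.3766°, so α ≈ 6.7532°.

6.75°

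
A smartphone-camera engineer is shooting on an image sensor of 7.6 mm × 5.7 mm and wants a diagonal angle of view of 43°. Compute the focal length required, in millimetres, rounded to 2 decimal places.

12.06 mm

Sensor diagonal = √(7.6² + 5.7²) = √90.2500 ≈ 9.5000 mm.
From α = 2·arctan(d/2f) we get f = d / (2·tan(α/2)).
With d = 9.5000 mm and α/2 = 21.5°, tan(α/2) ≈ 0.39391, so f ≈ 9.5000 / 0.78782 ≈ 12.0586 mm.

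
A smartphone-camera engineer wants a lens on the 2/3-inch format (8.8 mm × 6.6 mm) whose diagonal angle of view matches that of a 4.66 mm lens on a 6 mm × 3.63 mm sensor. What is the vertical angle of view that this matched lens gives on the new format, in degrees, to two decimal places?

Sensor diagonal = √(6² + 3.63²) = √49.1769 ≈ 7.0126 mm.
Sensor diagonal = √(8.8² + 6.6²) = √121.0000 ≈ 11.0000 mm.
Equal diagonal AOV ⇒ f₂ = f₁ · 11.0000/7.0126 = 4.66 × 1.56860 ≈ 7.3097 mm.
Vertical AOV on the new format = 2·arctan(6.6 / (2 × 7.3097)) = 2·arctan(0.45146) ≈ 48.5942°.

48.59°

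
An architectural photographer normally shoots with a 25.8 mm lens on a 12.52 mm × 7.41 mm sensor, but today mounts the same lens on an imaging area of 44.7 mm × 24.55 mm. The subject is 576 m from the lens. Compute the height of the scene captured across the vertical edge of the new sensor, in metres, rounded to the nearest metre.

The focal length stays 25.8 mm; the relevant sensor dimension is now h = 24.55 mm. Object distance dₒ = 576 m = 576000 mm.
Thin-lens field height W = h·(dₒ − f)/f = 24.55 × (576000 − 25.8)/25.8 ≈ 548068.473 mm = 548.068 m.

548 m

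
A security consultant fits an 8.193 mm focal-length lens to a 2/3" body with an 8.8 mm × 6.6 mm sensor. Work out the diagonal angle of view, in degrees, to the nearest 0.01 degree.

67.75°

Sensor diagonal = √(8.8² + 6.6²) = √121.0000 ≈ 11.0000 mm.
Angle of view α = 2·arctan(d/2f) with d = 11.0000 mm and f = 8.193 mm.
d/2f = 0.67130; arctan(0.67130) ≈ 33.8737°, so α ≈ 67.7473°.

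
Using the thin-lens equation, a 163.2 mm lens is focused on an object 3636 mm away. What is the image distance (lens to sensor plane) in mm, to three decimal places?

170.869 mm

1/dᵢ = 1/f − 1/dₒ = 1/163.2 − 1/3636 = 0.0058524 mm⁻¹.
dᵢ = 1/0.0058524 ≈ 170.8694 mm.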